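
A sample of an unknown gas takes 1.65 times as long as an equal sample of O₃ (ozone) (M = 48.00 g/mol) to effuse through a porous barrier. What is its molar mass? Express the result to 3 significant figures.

131 g/mol

From Graham's law, t_X/t_O₃ = √(M_X/M_O₃).
1.65 = √(M_X/48.00)
M_X = 48.00 × 1.65² = 48.00 × 2.722 = 131 g/mol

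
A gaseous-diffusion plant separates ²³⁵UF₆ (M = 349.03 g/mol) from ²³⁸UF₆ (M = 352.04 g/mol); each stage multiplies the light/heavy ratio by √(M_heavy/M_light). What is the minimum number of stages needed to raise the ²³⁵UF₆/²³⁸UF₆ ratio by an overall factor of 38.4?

Single-stage factor α = √(352.04/349.03), so ln α = ½ ln(1.00862) = 0.004293.
Need α^N ≥ 38.4 ⇒ N ≥ ln(38.4) / ln α = 3.648 / 0.004293 = 849.68.
Minimum whole number of stages: N = 850.

850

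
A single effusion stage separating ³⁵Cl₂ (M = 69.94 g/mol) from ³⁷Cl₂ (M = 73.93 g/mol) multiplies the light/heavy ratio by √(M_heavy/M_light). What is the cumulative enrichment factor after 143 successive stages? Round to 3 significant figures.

52.8

Each stage multiplies the ratio by α = √(73.93/69.94), so after 143 stages the overall factor is α^143 = (73.93/69.94)^(143/2).
= 1.05705^(143/2) = 52.8.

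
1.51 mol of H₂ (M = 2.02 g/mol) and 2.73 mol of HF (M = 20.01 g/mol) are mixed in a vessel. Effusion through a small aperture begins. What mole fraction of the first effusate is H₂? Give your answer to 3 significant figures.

0.635

Rate_i ∝ x_i/√M_i (Graham's law weighted by mole fraction), so the effusate composition follows n_i/√M_i.
x_H₂(eff) = (n_H₂/√M_H₂) / (n_H₂/√M_H₂ + n_HF/√M_HF)
= (1.51/√2.02) / (1.51/√2.02 + 2.73/√20.01) = 1.062/(1.062 + 0.6103) = 0.635.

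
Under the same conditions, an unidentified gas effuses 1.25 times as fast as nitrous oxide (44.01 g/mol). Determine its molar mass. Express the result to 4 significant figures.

28.17 g/mol

From Graham's law, rate_X/rate_N₂O = √(M_N₂O/M_X).
1.25 = √(44.01/M_X)
M_X = 44.01 / 1.25² = 44.01 / 1.562 = 28.17 g/mol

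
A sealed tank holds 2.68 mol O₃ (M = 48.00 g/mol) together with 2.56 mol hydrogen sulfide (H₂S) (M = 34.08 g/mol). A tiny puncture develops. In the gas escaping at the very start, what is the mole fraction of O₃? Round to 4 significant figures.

0.4687

Rate_i ∝ x_i/√M_i (Graham's law weighted by mole fraction), so the effusate composition follows n_i/√M_i.
So x_O₃ in the escaping gas = (n_O₃/√M_O₃) / Σ(n_i/√M_i)
= (2.68/√48.00) / (2.68/√48.00 + 2.56/√34.08) = 0.3868/(0.3868 + 0.4385) = 0.4687.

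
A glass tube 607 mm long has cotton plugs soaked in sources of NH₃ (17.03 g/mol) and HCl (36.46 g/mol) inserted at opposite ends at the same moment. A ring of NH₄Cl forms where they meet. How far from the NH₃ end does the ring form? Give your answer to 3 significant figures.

The fronts meet when d_NH₃ + d_HCl = L with d_NH₃/d_HCl = √(M_HCl/M_NH₃) (Graham's law). Here √(M_HCl/M_NH₃) = √(36.46/17.03) = 1.463.
With d_NH₃ + d_HCl = 607 mm, d_HCl = 607/(1 + 1.463) = 246.4 mm.
d_NH₃ = 607 − 246.4 = 361 mm.

361 mm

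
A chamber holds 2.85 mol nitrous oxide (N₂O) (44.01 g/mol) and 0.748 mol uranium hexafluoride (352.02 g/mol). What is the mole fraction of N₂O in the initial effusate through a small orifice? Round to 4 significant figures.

Rate_i ∝ x_i/√M_i (Graham's law weighted by mole fraction), so the effusate composition follows n_i/√M_i.
Mole fraction of N₂O in the effusate = (n_N₂O/√M_N₂O) / (n_N₂O/√M_N₂O + n_UF₆/√M_UF₆)
= (2.85/√44.01) / (2.85/√44.01 + 0.748/√352.02) = 0.4296/(0.4296 + 0.03987) = 0.9151.

0.9151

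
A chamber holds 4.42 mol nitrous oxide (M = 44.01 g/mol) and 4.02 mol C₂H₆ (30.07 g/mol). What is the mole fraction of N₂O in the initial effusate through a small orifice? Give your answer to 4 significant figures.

The effusion rate of species i is ∝ p_i/√M_i ∝ n_i/√M_i.
So x_N₂O in the escaping gas = (n_N₂O/√M_N₂O) / Σ(n_i/√M_i)
= (4.42/√44.01) / (4.42/√44.01 + 4.02/√30.07) = 0.6663/(0.6663 + 0.7331) = 0.4761.

0.4761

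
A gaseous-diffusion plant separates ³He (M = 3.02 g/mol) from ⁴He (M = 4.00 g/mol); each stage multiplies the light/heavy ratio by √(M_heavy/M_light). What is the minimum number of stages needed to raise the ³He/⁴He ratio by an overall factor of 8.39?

With α = √(4.00/3.02) per stage, ln α = ½ ln(1.32450) = 0.1405.
Need α^N ≥ 8.39 ⇒ N ≥ ln(8.39) / ln α = 2.127 / 0.1405 = 15.14.
So at least 16 stages are needed.

16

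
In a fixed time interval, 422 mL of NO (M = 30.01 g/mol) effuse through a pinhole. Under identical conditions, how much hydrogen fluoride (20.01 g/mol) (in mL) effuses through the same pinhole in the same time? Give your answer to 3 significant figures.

517 mL

From Graham's law, rate_HF/rate_NO = √(M_NO/M_HF) = √(30.01/20.01) = √1.500 = 1.225.
So the volume for HF is 422 × 1.225 = 517 mL.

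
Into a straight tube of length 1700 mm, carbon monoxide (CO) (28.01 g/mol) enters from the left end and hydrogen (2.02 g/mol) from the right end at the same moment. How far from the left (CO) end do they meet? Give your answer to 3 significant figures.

Graham's law gives d_CO/d_H₂ = rate_CO/rate_H₂ = √(M_H₂/M_CO) = √(2.02/28.01) = 0.2685.
With d_CO + d_H₂ = 1700 mm, d_H₂ = 1700/(1 + 0.2685) = 1340 mm.
d_CO = 1700 − 1340 = 360 mm.

360 mm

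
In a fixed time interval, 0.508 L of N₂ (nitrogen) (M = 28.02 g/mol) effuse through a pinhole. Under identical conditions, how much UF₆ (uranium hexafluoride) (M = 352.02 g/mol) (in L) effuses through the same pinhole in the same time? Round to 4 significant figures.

0.1433 L

Graham's law gives rate_UF₆/rate_N₂ = √(M_N₂/M_UF₆) = √(28.02/352.02) = √0.07960 = 0.2821.
So the volume for UF₆ is 0.508 × 0.2821 = 0.1433 L.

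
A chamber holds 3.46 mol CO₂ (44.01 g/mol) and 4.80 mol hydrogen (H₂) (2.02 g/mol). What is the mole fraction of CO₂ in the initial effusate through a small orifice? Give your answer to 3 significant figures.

0.134

Effusion rate of each component ∝ n_i/√M_i (partial pressure × 1/√M).
Mole fraction of CO₂ in the effusate = (n_CO₂/√M_CO₂) / (n_CO₂/√M_CO₂ + n_H₂/√M_H₂)
= (3.46/√44.01) / (3.46/√44.01 + 4.80/√2.02) = 0.5216/(0.5216 + 3.377) = 0.134.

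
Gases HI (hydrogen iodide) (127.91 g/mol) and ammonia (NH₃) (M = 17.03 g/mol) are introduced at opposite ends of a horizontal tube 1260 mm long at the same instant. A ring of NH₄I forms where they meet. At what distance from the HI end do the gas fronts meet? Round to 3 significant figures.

337 mm

Distances travelled in equal time are proportional to diffusion rates, so d_HI/d_NH₃ = √(M_NH₃/M_HI) = √(17.03/127.91) = 0.3649.
With d_HI + d_NH₃ = 1260 mm, d_NH₃ = 1260/(1 + 0.3649) = 923.2 mm.
d_HI = 1260 − 923.2 = 337 mm.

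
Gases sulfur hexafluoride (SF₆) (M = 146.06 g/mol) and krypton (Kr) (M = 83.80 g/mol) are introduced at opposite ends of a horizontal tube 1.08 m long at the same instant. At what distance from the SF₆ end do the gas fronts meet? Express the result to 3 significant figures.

0.465 m

In equal time, each gas travels a distance ∝ its rate ∝ 1/√M, so d_SF₆/d_Kr = √(M_Kr/M_SF₆) = √(83.80/146.06) = 0.7575.
With d_SF₆ + d_Kr = 1.08 m, d_Kr = 1.08/(1 + 0.7575) = 0.6145 m.
d_SF₆ = 1.08 − 0.6145 = 0.465 m.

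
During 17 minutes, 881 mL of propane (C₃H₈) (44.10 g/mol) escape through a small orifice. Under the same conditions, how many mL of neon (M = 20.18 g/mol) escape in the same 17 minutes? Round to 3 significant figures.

Using Graham's law: rate_Ne/rate_C₃H₈ = √(M_C₃H₈/M_Ne) = √(44.10/20.18) = √2.185 = 1.478.
So the volume for Ne is 881 × 1.478 = 1300 mL.

1300 mL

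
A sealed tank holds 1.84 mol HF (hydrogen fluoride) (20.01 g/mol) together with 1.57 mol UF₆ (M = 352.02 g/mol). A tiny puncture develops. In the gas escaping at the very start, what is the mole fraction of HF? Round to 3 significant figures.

0.831

Rate_i ∝ x_i/√M_i (Graham's law weighted by mole fraction), so the effusate composition follows n_i/√M_i.
So x_HF in the escaping gas = (n_HF/√M_HF) / Σ(n_i/√M_i)
= (1.84/√20.01) / (1.84/√20.01 + 1.57/√352.02) = 0.4113/(0.4113 + 0.08368) = 0.831.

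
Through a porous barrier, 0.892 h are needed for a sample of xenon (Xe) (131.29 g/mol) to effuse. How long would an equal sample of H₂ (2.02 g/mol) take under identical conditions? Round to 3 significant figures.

0.111 h

Using Graham's law: t_H₂/t_Xe = √(M_H₂/M_Xe) = √(2.02/131.29) = √0.01539 = 0.1240.
So the time for H₂ is 0.892 × 0.1240 = 0.111 h.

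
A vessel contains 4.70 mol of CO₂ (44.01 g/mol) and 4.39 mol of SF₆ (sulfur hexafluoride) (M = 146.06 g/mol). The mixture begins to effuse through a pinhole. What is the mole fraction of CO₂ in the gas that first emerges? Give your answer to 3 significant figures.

0.661

Rate_i ∝ x_i/√M_i (Graham's law weighted by mole fraction), so the effusate composition follows n_i/√M_i.
Mole fraction of CO₂ in the effusate = (n_CO₂/√M_CO₂) / (n_CO₂/√M_CO₂ + n_SF₆/√M_SF₆)
= (4.70/√44.01) / (4.70/√44.01 + 4.39/√146.06) = 0.7085/(0.7085 + 0.3632) = 0.661.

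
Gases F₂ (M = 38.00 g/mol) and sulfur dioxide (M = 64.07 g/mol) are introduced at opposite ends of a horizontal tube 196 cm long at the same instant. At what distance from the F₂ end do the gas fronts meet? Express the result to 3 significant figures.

111 cm

The fronts meet when d_F₂ + d_SO₂ = L with d_F₂/d_SO₂ = √(M_SO₂/M_F₂) (Graham's law). Here √(M_SO₂/M_F₂) = √(64.07/38.00) = 1.298.
With d_F₂ + d_SO₂ = 196 cm, d_SO₂ = 196/(1 + 1.298) = 85.27 cm.
d_F₂ = 196 − 85.27 = 111 cm.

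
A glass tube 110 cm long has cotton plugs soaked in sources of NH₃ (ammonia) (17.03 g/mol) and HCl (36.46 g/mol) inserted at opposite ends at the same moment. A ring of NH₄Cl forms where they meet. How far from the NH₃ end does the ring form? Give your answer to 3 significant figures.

65.3 cm

Distances travelled in equal time are proportional to diffusion rates, so d_NH₃/d_HCl = √(M_HCl/M_NH₃) = √(36.46/17.03) = 1.463.
With d_NH₃ + d_HCl = 110 cm, d_HCl = 110/(1 + 1.463) = 44.66 cm.
d_NH₃ = 110 − 44.66 = 65.3 cm.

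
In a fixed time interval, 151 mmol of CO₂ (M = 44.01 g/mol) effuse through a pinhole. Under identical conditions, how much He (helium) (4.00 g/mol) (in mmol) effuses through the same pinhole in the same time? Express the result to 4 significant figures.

500.9 mmol

Graham's law gives rate_He/rate_CO₂ = √(M_CO₂/M_He) = √(44.01/4.00) = √11.00 = 3.317.
So the amount for He is 151 × 3.317 = 500.9 mmol.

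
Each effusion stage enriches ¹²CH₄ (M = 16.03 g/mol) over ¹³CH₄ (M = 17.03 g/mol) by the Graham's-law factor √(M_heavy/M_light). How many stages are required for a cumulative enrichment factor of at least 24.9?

107

Per stage α = (17.03/16.03)^(1/2) = 1.06238^0.5, giving ln α = 0.03026.
Need α^N ≥ 24.9 ⇒ N ≥ ln(24.9) / ln α = 3.215 / 0.03026 = 106.25.
Rounding up, N = 107 stages.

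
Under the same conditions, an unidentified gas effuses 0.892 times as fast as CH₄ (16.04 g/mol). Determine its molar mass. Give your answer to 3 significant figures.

20.2 g/mol

From Graham's law, rate_X/rate_CH₄ = √(M_CH₄/M_X).
0.892 = √(16.04/M_X)
M_X = 16.04 / 0.892² = 16.04 / 0.7957 = 20.2 g/mol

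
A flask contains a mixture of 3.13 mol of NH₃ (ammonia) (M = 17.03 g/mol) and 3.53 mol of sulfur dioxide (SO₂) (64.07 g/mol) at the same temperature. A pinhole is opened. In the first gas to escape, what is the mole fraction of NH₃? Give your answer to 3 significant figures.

Each component's effusion rate ∝ (its partial pressure)·(1/√M) ∝ n_i/√M_i.
x_NH₃(eff) = (n_NH₃/√M_NH₃) / (n_NH₃/√M_NH₃ + n_SO₂/√M_SO₂)
= (3.13/√17.03) / (3.13/√17.03 + 3.53/√64.07) = 0.7585/(0.7585 + 0.4410) = 0.632.

0.632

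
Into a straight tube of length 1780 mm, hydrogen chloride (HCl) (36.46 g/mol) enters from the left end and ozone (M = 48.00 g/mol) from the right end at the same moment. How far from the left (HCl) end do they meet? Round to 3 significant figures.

951 mm

Graham's law gives d_HCl/d_O₃ = rate_HCl/rate_O₃ = √(M_O₃/M_HCl) = √(48.00/36.46) = 1.147.
With d_HCl + d_O₃ = 1780 mm, d_O₃ = 1780/(1 + 1.147) = 828.9 mm.
d_HCl = 1780 − 828.9 = 951 mm.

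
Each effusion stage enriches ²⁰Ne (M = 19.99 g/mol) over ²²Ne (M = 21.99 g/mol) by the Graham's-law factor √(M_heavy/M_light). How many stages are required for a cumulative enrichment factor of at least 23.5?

Single-stage factor α = √(21.99/19.99), so ln α = ½ ln(1.10005) = 0.04768.
Need α^N ≥ 23.5 ⇒ N ≥ ln(23.5) / ln α = 3.157 / 0.04768 = 66.22.
Rounding up, N = 67 stages.

67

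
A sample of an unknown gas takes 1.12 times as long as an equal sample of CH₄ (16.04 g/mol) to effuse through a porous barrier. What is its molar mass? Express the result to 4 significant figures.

Using Graham's law: t_X/t_CH₄ = √(M_X/M_CH₄).
1.12 = √(M_X/16.04)
M_X = 16.04 × 1.12² = 16.04 × 1.254 = 20.12 g/mol

20.12 g/mol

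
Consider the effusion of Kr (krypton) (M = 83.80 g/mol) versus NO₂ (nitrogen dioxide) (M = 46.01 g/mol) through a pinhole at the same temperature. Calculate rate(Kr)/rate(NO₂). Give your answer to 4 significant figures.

0.7410

From Graham's law, rate_Kr/rate_NO₂ = √(M_NO₂/M_Kr) = √(46.01/83.80) = √0.5490 = 0.7410.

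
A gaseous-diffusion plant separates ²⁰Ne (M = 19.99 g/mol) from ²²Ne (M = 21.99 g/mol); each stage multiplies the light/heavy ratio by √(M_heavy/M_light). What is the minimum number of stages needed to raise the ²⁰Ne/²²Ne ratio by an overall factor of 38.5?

Single-stage factor α = √(21.99/19.99), so ln α = ½ ln(1.10005) = 0.04768.
Need α^N ≥ 38.5 ⇒ N ≥ ln(38.5) / ln α = 3.651 / 0.04768 = 76.57.
So at least 77 stages are needed.

77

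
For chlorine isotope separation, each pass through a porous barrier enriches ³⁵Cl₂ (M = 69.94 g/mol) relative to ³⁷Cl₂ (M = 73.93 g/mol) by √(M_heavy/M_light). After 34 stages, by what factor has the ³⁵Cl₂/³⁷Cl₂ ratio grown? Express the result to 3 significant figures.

After 34 stages the ratio has grown by (√(73.93/69.94))^34 = (73.93/69.94)^(34/2).
= 1.05705^17 = 2.57.

2.57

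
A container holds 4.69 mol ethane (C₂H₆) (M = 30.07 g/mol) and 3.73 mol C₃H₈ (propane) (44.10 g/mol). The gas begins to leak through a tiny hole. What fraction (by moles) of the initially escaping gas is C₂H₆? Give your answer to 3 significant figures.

Effusion rate of each component ∝ n_i/√M_i (partial pressure × 1/√M).
x_C₂H₆(eff) = (n_C₂H₆/√M_C₂H₆) / (n_C₂H₆/√M_C₂H₆ + n_C₃H₈/√M_C₃H₈)
= (4.69/√30.07) / (4.69/√30.07 + 3.73/√44.10) = 0.8553/(0.8553 + 0.5617) = 0.604.

0.604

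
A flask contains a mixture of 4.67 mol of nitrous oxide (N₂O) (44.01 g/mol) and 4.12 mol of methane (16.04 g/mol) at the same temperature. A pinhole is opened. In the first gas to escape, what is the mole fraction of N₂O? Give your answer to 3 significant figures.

0.406

The effusion rate of species i is ∝ p_i/√M_i ∝ n_i/√M_i.
So x_N₂O in the escaping gas = (n_N₂O/√M_N₂O) / Σ(n_i/√M_i)
= (4.67/√44.01) / (4.67/√44.01 + 4.12/√16.04) = 0.7039/(0.7039 + 1.029) = 0.406.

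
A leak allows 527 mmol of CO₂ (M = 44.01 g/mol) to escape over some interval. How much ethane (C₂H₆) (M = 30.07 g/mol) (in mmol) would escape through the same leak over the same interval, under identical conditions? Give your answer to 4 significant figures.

637.6 mmol

Using Graham's law: rate_C₂H₆/rate_CO₂ = √(M_CO₂/M_C₂H₆) = √(44.01/30.07) = √1.464 = 1.210.
So the amount for C₂H₆ is 527 × 1.210 = 637.6 mmol.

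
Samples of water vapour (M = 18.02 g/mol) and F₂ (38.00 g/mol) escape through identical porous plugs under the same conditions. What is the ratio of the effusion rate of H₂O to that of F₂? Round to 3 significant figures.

1.45

From Graham's law, rate_H₂O/rate_F₂ = √(M_F₂/M_H₂O) = √(38.00/18.02) = √2.109 = 1.45.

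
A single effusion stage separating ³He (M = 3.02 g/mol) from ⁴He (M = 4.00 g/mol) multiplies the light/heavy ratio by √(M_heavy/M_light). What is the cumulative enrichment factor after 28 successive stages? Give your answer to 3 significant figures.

After 28 stages the ratio has grown by (√(4.00/3.02))^28 = (4.00/3.02)^(28/2).
= 1.32450^14 = 51.1.

51.1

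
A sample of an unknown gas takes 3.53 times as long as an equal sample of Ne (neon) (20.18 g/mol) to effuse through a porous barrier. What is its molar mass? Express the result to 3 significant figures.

Since effusion rate ∝ 1/√M, t_X/t_Ne = √(M_X/M_Ne).
3.53 = √(M_X/20.18)
M_X = 20.18 × 3.53² = 20.18 × 12.46 = 251 g/mol

251 g/mol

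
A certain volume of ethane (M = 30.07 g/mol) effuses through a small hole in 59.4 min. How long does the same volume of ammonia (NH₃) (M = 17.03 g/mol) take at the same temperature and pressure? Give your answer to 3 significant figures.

Graham's law gives t_NH₃/t_C₂H₆ = √(M_NH₃/M_C₂H₆) = √(17.03/30.07) = √0.5663 = 0.7526.
So the time for NH₃ is 59.4 × 0.7526 = 44.7 min.

44.7 min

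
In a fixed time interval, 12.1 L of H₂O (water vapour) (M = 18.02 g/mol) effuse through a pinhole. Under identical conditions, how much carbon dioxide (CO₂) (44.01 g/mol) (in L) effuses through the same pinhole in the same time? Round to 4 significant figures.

From Graham's law, rate_CO₂/rate_H₂O = √(M_H₂O/M_CO₂) = √(18.02/44.01) = √0.4095 = 0.6399.
So the volume for CO₂ is 12.1 × 0.6399 = 7.743 L.

7.743 L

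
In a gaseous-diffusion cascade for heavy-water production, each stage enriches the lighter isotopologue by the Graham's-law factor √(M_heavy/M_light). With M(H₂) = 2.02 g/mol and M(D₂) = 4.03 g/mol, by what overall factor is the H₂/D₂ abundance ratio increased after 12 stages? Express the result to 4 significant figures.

Each stage multiplies the ratio by α = √(4.03/2.02), so after 12 stages the overall factor is α^12 = (4.03/2.02)^(12/2).
= 1.99505^6 = 63.06.

63.06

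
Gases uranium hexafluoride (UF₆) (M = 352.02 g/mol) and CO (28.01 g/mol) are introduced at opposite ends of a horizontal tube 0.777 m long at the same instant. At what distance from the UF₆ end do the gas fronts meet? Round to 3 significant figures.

Distances travelled in equal time are proportional to diffusion rates, so d_UF₆/d_CO = √(M_CO/M_UF₆) = √(28.01/352.02) = 0.2821.
With d_UF₆ + d_CO = 0.777 m, d_CO = 0.777/(1 + 0.2821) = 0.6060 m.
d_UF₆ = 0.777 − 0.6060 = 0.171 m.

0.171 m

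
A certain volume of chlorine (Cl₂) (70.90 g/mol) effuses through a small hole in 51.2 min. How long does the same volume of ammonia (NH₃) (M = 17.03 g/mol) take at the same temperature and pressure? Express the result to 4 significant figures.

25.09 min

Using Graham's law: t_NH₃/t_Cl₂ = √(M_NH₃/M_Cl₂) = √(17.03/70.90) = √0.2402 = 0.4901.
So the time for NH₃ is 51.2 × 0.4901 = 25.09 min.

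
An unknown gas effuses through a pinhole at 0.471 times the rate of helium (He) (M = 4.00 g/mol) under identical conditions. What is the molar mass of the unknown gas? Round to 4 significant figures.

18.03 g/mol

Graham's law gives rate_X/rate_He = √(M_He/M_X).
0.471 = √(4.00/M_X)
M_X = 4.00 / 0.471² = 4.00 / 0.2218 = 18.03 g/mol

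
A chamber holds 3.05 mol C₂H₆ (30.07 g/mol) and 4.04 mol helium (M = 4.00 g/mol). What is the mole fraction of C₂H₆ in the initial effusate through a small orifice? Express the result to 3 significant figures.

0.216

Rate_i ∝ x_i/√M_i (Graham's law weighted by mole fraction), so the effusate composition follows n_i/√M_i.
x_C₂H₆(eff) = (n_C₂H₆/√M_C₂H₆) / (n_C₂H₆/√M_C₂H₆ + n_He/√M_He)
= (3.05/√30.07) / (3.05/√30.07 + 4.04/√4.00) = 0.5562/(0.5562 + 2.020) = 0.216.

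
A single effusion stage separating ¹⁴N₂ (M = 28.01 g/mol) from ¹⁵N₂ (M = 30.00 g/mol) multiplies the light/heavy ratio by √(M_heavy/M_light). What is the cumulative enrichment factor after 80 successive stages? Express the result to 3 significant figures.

Overall factor = α^80 with α = √(30.00/28.01), i.e. (30.00/28.01)^(80/2).
= 1.07105^40 = 15.6.

15.6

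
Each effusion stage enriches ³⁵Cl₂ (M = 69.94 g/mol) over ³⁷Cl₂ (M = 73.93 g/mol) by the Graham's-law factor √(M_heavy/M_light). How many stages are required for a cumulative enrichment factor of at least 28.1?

Per stage α = (73.93/69.94)^(1/2) = 1.05705^0.5, giving ln α = 0.02774.
Need α^N ≥ 28.1 ⇒ N ≥ ln(28.1) / ln α = 3.336 / 0.02774 = 120.25.
So at least 121 stages are needed.

121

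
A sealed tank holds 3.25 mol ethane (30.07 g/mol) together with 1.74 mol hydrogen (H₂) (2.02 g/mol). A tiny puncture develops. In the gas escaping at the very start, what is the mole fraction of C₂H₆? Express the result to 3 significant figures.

0.326

Each component's effusion rate ∝ (its partial pressure)·(1/√M) ∝ n_i/√M_i.
x_C₂H₆(eff) = (n_C₂H₆/√M_C₂H₆) / (n_C₂H₆/√M_C₂H₆ + n_H₂/√M_H₂)
= (3.25/√30.07) / (3.25/√30.07 + 1.74/√2.02) = 0.5927/(0.5927 + 1.224) = 0.326.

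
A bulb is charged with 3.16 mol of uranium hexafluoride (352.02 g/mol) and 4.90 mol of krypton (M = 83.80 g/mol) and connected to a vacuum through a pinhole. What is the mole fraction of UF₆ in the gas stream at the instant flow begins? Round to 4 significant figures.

0.2393

The effusion rate of species i is ∝ p_i/√M_i ∝ n_i/√M_i.
x_UF₆(eff) = (n_UF₆/√M_UF₆) / (n_UF₆/√M_UF₆ + n_Kr/√M_Kr)
= (3.16/√352.02) / (3.16/√352.02 + 4.90/√83.80) = 0.1684/(0.1684 + 0.5353) = 0.2393.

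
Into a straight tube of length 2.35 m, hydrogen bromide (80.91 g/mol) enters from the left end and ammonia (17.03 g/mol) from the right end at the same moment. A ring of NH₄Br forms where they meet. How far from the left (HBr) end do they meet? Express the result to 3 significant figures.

0.739 m

In equal time, each gas travels a distance ∝ its rate ∝ 1/√M, so d_HBr/d_NH₃ = √(M_NH₃/M_HBr) = √(17.03/80.91) = 0.4588.
With d_HBr + d_NH₃ = 2.35 m, d_NH₃ = 2.35/(1 + 0.4588) = 1.611 m.
d_HBr = 2.35 − 1.611 = 0.739 m.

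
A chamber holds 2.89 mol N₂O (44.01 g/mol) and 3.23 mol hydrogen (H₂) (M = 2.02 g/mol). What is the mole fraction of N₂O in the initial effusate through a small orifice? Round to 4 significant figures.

The effusion rate of species i is ∝ p_i/√M_i ∝ n_i/√M_i.
x_N₂O(eff) = (n_N₂O/√M_N₂O) / (n_N₂O/√M_N₂O + n_H₂/√M_H₂)
= (2.89/√44.01) / (2.89/√44.01 + 3.23/√2.02) = 0.4356/(0.4356 + 2.273) = 0.1609.

0.1609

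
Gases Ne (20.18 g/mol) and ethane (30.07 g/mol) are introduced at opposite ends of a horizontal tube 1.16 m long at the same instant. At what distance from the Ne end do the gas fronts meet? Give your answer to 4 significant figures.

Distances travelled in equal time are proportional to diffusion rates, so d_Ne/d_C₂H₆ = √(M_C₂H₆/M_Ne) = √(30.07/20.18) = 1.221.
With d_Ne + d_C₂H₆ = 1.16 m, d_C₂H₆ = 1.16/(1 + 1.221) = 0.5224 m.
d_Ne = 1.16 − 0.5224 = 0.6376 m.

0.6376 m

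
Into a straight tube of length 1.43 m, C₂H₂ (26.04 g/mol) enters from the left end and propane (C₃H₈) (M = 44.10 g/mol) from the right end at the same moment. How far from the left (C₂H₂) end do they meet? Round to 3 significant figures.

In equal time, each gas travels a distance ∝ its rate ∝ 1/√M, so d_C₂H₂/d_C₃H₈ = √(M_C₃H₈/M_C₂H₂) = √(44.10/26.04) = 1.301.
With d_C₂H₂ + d_C₃H₈ = 1.43 m, d_C₃H₈ = 1.43/(1 + 1.301) = 0.6214 m.
d_C₂H₂ = 1.43 − 0.6214 = 0.809 m.

0.809 m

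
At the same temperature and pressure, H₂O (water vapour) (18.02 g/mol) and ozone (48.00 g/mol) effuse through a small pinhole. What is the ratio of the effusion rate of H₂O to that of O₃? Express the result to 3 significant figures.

Using Graham's law: rate_H₂O/rate_O₃ = √(M_O₃/M_H₂O) = √(48.00/18.02) = √2.664 = 1.63.

1.63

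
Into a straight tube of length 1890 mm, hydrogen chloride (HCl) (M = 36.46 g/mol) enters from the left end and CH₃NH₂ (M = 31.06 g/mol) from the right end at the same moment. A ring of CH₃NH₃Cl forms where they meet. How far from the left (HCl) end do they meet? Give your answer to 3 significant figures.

907 mm

The fronts meet when d_HCl + d_CH₃NH₂ = L with d_HCl/d_CH₃NH₂ = √(M_CH₃NH₂/M_HCl) (Graham's law). Here √(M_CH₃NH₂/M_HCl) = √(31.06/36.46) = 0.9230.
With d_HCl + d_CH₃NH₂ = 1890 mm, d_CH₃NH₂ = 1890/(1 + 0.9230) = 982.8 mm.
d_HCl = 1890 − 982.8 = 907 mm.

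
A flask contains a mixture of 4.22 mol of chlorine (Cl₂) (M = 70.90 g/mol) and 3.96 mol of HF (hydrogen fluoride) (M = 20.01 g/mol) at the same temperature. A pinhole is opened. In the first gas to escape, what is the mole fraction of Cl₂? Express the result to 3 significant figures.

Rate_i ∝ x_i/√M_i (Graham's law weighted by mole fraction), so the effusate composition follows n_i/√M_i.
x_Cl₂(eff) = (n_Cl₂/√M_Cl₂) / (n_Cl₂/√M_Cl₂ + n_HF/√M_HF)
= (4.22/√70.90) / (4.22/√70.90 + 3.96/√20.01) = 0.5012/(0.5012 + 0.8853) = 0.361.

0.361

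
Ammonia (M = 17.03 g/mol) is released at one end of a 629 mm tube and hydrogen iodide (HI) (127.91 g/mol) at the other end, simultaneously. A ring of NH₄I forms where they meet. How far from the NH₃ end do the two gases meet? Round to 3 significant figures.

Graham's law gives d_NH₃/d_HI = rate_NH₃/rate_HI = √(M_HI/M_NH₃) = √(127.91/17.03) = 2.741.
With d_NH₃ + d_HI = 629 mm, d_HI = 629/(1 + 2.741) = 168.2 mm.
d_NH₃ = 629 − 168.2 = 461 mm.

461 mm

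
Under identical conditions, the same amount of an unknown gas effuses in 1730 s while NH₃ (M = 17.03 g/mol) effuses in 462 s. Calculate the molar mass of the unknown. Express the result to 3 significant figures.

Since effusion rate ∝ 1/√M, t_X/t_NH₃ = √(M_X/M_NH₃).
1730/462 = 3.745 = √(M_X/17.03)
M_X = 17.03 × 3.745² = 17.03 × 14.02 = 239 g/mol

239 g/mol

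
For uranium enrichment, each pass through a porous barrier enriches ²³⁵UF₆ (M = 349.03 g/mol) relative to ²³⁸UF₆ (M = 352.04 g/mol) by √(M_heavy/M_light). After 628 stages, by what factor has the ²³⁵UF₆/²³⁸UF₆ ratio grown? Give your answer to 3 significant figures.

14.8

The single-stage factor is √(M_heavy/M_light), so 628 stages give [√(352.04/349.03)]^628 = (352.04/349.03)^(628/2).
= 1.00862^314 = 14.8.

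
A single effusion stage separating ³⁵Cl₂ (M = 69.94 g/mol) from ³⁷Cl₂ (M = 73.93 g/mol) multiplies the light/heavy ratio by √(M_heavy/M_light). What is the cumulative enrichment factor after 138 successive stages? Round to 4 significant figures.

Overall factor = α^138 with α = √(73.93/69.94), i.e. (73.93/69.94)^(138/2).
= 1.05705^69 = 45.98.

45.98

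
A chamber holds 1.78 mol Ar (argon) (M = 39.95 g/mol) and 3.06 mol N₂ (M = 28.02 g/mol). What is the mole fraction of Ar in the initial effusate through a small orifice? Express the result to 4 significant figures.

Effusion rate of each component ∝ n_i/√M_i (partial pressure × 1/√M).
So x_Ar in the escaping gas = (n_Ar/√M_Ar) / Σ(n_i/√M_i)
= (1.78/√39.95) / (1.78/√39.95 + 3.06/√28.02) = 0.2816/(0.2816 + 0.5781) = 0.3276.

0.3276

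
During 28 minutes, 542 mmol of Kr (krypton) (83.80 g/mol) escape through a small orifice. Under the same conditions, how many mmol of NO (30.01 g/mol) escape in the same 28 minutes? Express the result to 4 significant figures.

Since effusion rate ∝ 1/√M, rate_NO/rate_Kr = √(M_Kr/M_NO) = √(83.80/30.01) = √2.792 = 1.671.
So the amount for NO is 542 × 1.671 = 905.7 mmol.

905.7 mmol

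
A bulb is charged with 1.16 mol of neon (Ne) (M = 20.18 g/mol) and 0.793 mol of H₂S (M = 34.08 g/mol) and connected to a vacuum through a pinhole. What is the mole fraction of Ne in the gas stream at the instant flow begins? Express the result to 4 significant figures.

Rate_i ∝ x_i/√M_i (Graham's law weighted by mole fraction), so the effusate composition follows n_i/√M_i.
Mole fraction of Ne in the effusate = (n_Ne/√M_Ne) / (n_Ne/√M_Ne + n_H₂S/√M_H₂S)
= (1.16/√20.18) / (1.16/√20.18 + 0.793/√34.08) = 0.2582/(0.2582 + 0.1358) = 0.6553.

0.6553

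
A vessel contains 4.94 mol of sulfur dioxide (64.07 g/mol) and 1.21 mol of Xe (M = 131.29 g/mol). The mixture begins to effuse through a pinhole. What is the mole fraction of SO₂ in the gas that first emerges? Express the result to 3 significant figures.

0.854

The effusion rate of species i is ∝ p_i/√M_i ∝ n_i/√M_i.
Mole fraction of SO₂ in the effusate = (n_SO₂/√M_SO₂) / (n_SO₂/√M_SO₂ + n_Xe/√M_Xe)
= (4.94/√64.07) / (4.94/√64.07 + 1.21/√131.29) = 0.6172/(0.6172 + 0.1056) = 0.854.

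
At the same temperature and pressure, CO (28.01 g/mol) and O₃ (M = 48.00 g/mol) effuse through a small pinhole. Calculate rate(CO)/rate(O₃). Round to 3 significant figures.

1.31

Using Graham's law: rate_CO/rate_O₃ = √(M_O₃/M_CO) = √(48.00/28.01) = √1.714 = 1.31.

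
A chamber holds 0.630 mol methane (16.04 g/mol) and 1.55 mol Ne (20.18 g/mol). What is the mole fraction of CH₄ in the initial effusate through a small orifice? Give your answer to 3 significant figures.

Each component's effusion rate ∝ (its partial pressure)·(1/√M) ∝ n_i/√M_i.
Mole fraction of CH₄ in the effusate = (n_CH₄/√M_CH₄) / (n_CH₄/√M_CH₄ + n_Ne/√M_Ne)
= (0.630/√16.04) / (0.630/√16.04 + 1.55/√20.18) = 0.1573/(0.1573 + 0.3450) = 0.313.

0.313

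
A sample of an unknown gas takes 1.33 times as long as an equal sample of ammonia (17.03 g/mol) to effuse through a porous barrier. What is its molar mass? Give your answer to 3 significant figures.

30.1 g/mol

Graham's law gives t_X/t_NH₃ = √(M_X/M_NH₃).
1.33 = √(M_X/17.03)
M_X = 17.03 × 1.33² = 17.03 × 1.769 = 30.1 g/mol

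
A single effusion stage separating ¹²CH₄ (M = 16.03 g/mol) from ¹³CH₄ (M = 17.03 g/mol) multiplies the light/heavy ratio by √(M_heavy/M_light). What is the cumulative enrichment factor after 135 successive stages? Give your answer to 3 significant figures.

The single-stage factor is √(M_heavy/M_light), so 135 stages give [√(17.03/16.03)]^135 = (17.03/16.03)^(135/2).
= 1.06238^(135/2) = 59.4.

59.4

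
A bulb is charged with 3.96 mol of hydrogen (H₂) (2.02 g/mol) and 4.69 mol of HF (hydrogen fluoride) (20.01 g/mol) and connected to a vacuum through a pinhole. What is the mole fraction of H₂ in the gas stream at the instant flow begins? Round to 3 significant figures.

0.727

The effusion rate of species i is ∝ p_i/√M_i ∝ n_i/√M_i.
So x_H₂ in the escaping gas = (n_H₂/√M_H₂) / Σ(n_i/√M_i)
= (3.96/√2.02) / (3.96/√2.02 + 4.69/√20.01) = 2.786/(2.786 + 1.048) = 0.727.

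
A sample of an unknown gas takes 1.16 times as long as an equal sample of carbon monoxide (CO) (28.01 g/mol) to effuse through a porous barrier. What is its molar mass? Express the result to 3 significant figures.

From Graham's law, t_X/t_CO = √(M_X/M_CO).
1.16 = √(M_X/28.01)
M_X = 28.01 × 1.16² = 28.01 × 1.346 = 37.7 g/mol

37.7 g/mol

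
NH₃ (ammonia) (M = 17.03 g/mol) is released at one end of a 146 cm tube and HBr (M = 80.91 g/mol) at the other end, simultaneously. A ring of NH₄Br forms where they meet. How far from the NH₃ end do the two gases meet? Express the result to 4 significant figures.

100.1 cm

Graham's law gives d_NH₃/d_HBr = rate_NH₃/rate_HBr = √(M_HBr/M_NH₃) = √(80.91/17.03) = 2.180.
With d_NH₃ + d_HBr = 146 cm, d_HBr = 146/(1 + 2.180) = 45.92 cm.
d_NH₃ = 146 − 45.92 = 100.1 cm.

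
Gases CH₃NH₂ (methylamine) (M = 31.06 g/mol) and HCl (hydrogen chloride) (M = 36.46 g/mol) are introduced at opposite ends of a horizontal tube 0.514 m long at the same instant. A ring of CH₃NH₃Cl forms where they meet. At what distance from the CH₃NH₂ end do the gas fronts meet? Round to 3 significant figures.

0.267 m

In equal time, each gas travels a distance ∝ its rate ∝ 1/√M, so d_CH₃NH₂/d_HCl = √(M_HCl/M_CH₃NH₂) = √(36.46/31.06) = 1.083.
With d_CH₃NH₂ + d_HCl = 0.514 m, d_HCl = 0.514/(1 + 1.083) = 0.2467 m.
d_CH₃NH₂ = 0.514 − 0.2467 = 0.267 m.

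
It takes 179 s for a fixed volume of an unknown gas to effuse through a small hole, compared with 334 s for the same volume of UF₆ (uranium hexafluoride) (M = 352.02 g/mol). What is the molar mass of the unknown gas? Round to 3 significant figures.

From Graham's law, t_X/t_UF₆ = √(M_X/M_UF₆).
179/334 = 0.5359 = √(M_X/352.02)
M_X = 352.02 × 0.5359² = 352.02 × 0.2872 = 101 g/mol

101 g/mol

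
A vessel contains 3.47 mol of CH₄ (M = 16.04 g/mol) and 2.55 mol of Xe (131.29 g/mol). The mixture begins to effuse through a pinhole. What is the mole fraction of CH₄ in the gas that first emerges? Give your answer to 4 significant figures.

0.7956

Rate_i ∝ x_i/√M_i (Graham's law weighted by mole fraction), so the effusate composition follows n_i/√M_i.
Mole fraction of CH₄ in the effusate = (n_CH₄/√M_CH₄) / (n_CH₄/√M_CH₄ + n_Xe/√M_Xe)
= (3.47/√16.04) / (3.47/√16.04 + 2.55/√131.29) = 0.8664/(0.8664 + 0.2225) = 0.7956.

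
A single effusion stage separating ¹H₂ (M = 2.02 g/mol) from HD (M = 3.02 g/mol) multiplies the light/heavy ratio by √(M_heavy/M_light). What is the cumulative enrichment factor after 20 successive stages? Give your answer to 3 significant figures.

The single-stage factor is √(M_heavy/M_light), so 20 stages give [√(3.02/2.02)]^20 = (3.02/2.02)^(20/2).
= 1.49505^10 = 55.8.

55.8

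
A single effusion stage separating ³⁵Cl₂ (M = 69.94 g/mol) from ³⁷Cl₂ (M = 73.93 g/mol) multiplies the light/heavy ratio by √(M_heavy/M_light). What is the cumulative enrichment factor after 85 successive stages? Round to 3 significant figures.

Each stage multiplies the ratio by α = √(73.93/69.94), so after 85 stages the overall factor is α^85 = (73.93/69.94)^(85/2).
= 1.05705^(85/2) = 10.6.

10.6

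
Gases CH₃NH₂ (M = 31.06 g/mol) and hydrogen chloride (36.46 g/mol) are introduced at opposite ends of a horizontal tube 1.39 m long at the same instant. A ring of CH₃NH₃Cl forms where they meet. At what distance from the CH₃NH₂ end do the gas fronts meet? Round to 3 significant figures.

0.723 m

Distances travelled in equal time are proportional to diffusion rates, so d_CH₃NH₂/d_HCl = √(M_HCl/M_CH₃NH₂) = √(36.46/31.06) = 1.083.
With d_CH₃NH₂ + d_HCl = 1.39 m, d_HCl = 1.39/(1 + 1.083) = 0.6672 m.
d_CH₃NH₂ = 1.39 − 0.6672 = 0.723 m.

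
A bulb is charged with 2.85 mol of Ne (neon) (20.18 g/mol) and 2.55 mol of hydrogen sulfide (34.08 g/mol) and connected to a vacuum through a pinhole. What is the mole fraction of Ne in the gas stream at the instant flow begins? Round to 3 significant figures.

Rate_i ∝ x_i/√M_i (Graham's law weighted by mole fraction), so the effusate composition follows n_i/√M_i.
Mole fraction of Ne in the effusate = (n_Ne/√M_Ne) / (n_Ne/√M_Ne + n_H₂S/√M_H₂S)
= (2.85/√20.18) / (2.85/√20.18 + 2.55/√34.08) = 0.6344/(0.6344 + 0.4368) = 0.592.

0.592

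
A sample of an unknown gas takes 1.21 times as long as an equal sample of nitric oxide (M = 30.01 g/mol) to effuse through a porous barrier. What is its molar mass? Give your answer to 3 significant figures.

43.9 g/mol

Since effusion rate ∝ 1/√M, t_X/t_NO = √(M_X/M_NO).
1.21 = √(M_X/30.01)
M_X = 30.01 × 1.21² = 30.01 × 1.464 = 43.9 g/mol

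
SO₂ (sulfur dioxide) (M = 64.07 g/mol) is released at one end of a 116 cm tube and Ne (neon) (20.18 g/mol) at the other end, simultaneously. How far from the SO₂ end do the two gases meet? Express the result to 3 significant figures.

41.7 cm

Distances travelled in equal time are proportional to diffusion rates, so d_SO₂/d_Ne = √(M_Ne/M_SO₂) = √(20.18/64.07) = 0.5612.
With d_SO₂ + d_Ne = 116 cm, d_Ne = 116/(1 + 0.5612) = 74.30 cm.
d_SO₂ = 116 − 74.30 = 41.7 cm.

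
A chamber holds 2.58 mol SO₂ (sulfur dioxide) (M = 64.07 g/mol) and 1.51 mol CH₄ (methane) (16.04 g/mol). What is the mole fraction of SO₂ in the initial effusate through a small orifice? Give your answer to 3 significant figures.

0.461

Effusion rate of each component ∝ n_i/√M_i (partial pressure × 1/√M).
Mole fraction of SO₂ in the effusate = (n_SO₂/√M_SO₂) / (n_SO₂/√M_SO₂ + n_CH₄/√M_CH₄)
= (2.58/√64.07) / (2.58/√64.07 + 1.51/√16.04) = 0.3223/(0.3223 + 0.3770) = 0.461.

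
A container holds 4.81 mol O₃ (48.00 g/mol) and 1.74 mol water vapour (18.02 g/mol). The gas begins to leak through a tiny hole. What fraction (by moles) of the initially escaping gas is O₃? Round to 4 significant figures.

The effusion rate of species i is ∝ p_i/√M_i ∝ n_i/√M_i.
Mole fraction of O₃ in the effusate = (n_O₃/√M_O₃) / (n_O₃/√M_O₃ + n_H₂O/√M_H₂O)
= (4.81/√48.00) / (4.81/√48.00 + 1.74/√18.02) = 0.6943/(0.6943 + 0.4099) = 0.6288.

0.6288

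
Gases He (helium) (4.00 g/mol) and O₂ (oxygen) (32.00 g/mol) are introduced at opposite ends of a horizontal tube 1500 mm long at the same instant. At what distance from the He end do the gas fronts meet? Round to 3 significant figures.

Distances travelled in equal time are proportional to diffusion rates, so d_He/d_O₂ = √(M_O₂/M_He) = √(32.00/4.00) = 2.828.
With d_He + d_O₂ = 1500 mm, d_O₂ = 1500/(1 + 2.828) = 391.8 mm.
d_He = 1500 − 391.8 = 1110 mm.

1110 mm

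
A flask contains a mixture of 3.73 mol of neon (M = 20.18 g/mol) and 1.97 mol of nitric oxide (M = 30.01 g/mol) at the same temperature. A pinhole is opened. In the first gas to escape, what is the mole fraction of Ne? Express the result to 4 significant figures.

Rate_i ∝ x_i/√M_i (Graham's law weighted by mole fraction), so the effusate composition follows n_i/√M_i.
x_Ne(eff) = (n_Ne/√M_Ne) / (n_Ne/√M_Ne + n_NO/√M_NO)
= (3.73/√20.18) / (3.73/√20.18 + 1.97/√30.01) = 0.8303/(0.8303 + 0.3596) = 0.6978.

0.6978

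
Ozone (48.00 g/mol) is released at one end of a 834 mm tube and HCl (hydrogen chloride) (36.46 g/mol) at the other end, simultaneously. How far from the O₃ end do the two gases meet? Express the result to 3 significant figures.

Graham's law gives d_O₃/d_HCl = rate_O₃/rate_HCl = √(M_HCl/M_O₃) = √(36.46/48.00) = 0.8715.
With d_O₃ + d_HCl = 834 mm, d_HCl = 834/(1 + 0.8715) = 445.6 mm.
d_O₃ = 834 − 445.6 = 388 mm.

388 mm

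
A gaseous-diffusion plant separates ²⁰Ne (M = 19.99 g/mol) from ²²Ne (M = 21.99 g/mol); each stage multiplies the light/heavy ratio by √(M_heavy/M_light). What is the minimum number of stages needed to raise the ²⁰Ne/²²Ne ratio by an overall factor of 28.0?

70

Per stage α = (21.99/19.99)^(1/2) = 1.10005^0.5, giving ln α = 0.04768.
Need α^N ≥ 28.0 ⇒ N ≥ ln(28.0) / ln α = 3.332 / 0.04768 = 69.89.
Minimum whole number of stages: N = 70.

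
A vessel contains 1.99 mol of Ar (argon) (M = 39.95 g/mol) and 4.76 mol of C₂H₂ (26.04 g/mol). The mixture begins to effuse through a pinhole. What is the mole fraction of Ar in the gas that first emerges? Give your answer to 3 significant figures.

The effusion rate of species i is ∝ p_i/√M_i ∝ n_i/√M_i.
So x_Ar in the escaping gas = (n_Ar/√M_Ar) / Σ(n_i/√M_i)
= (1.99/√39.95) / (1.99/√39.95 + 4.76/√26.04) = 0.3148/(0.3148 + 0.9328) = 0.252.

0.252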